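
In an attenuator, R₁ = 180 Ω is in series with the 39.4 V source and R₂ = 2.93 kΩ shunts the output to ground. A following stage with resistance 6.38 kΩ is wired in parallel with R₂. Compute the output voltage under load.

The load sits in parallel with R₂: R₂‖R_L = (2930 × 6380) / (2930 + 6380) = 2008 Ω.
V_out = 39.4 × 2008 / (180 + 2008) = 39.4 × 2008/2188 = 36.2 V.

V_out ≈ 36.2 V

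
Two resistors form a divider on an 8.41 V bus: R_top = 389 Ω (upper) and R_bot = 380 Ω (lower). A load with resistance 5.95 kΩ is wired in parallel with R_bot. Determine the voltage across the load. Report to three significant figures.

V_out ≈ 4.03 V

The load sits in parallel with R_bot: R_bot‖R_L = (380 × 5950) / (380 + 5950) = 357.2 Ω.
V_out = 8.41 × 357.2 / (389 + 357.2) = 8.41 × 357.2/746.2 = 4.03 V.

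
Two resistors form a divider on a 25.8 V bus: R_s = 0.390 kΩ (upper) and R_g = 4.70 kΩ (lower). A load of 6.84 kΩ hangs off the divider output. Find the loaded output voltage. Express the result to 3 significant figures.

The load sits in parallel with R_g: R_g‖R_L = (4700 × 6840) / (4700 + 6840) = 2786 Ω.
V_out = 25.8 × 2786 / (390 + 2786) = 25.8 × 2786/3176 = 22.6 V.

V_out ≈ 22.6 V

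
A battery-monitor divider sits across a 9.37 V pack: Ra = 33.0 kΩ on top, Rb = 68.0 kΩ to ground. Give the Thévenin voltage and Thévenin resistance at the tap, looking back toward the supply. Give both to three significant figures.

V_th = 6.31 V, R_th = 22.2 kΩ

V_th is the open-circuit tap voltage: 9.37 × 68.0/(33.0 + 68.0) = 6.31 V.
With the supply zeroed, Ra and Rb appear in parallel from the tap: R_th = Ra‖Rb = (33.0 × 68.0)/101.0 = 22.2 kΩ.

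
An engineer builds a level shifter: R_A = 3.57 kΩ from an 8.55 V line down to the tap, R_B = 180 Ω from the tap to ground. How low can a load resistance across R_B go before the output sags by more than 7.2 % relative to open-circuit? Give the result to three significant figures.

Output resistance R_th = R_A‖R_B = (3570 × 180)/3750 = 171.4 Ω.
The fractional drop is R_th/(R_th + R_L); requiring this ≤ 0.0720 gives R_L ≥ R_th(1/0.0720 − 1) = 171.4 × 12.89 = 2.21 kΩ.

R_L(min) ≈ 2.21 kΩ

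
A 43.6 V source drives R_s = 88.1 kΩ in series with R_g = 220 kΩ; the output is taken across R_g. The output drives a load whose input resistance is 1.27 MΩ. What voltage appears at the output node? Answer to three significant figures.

V_out ≈ 29.7 V

The load sits in parallel with R_g: R_g‖R_L = (220 × 1270) / (220 + 1270) = 187.5 kΩ.
V_out = 43.6 × 187.5 / (88.1 + 187.5) = 43.6 × 187.5/275.6 = 29.7 V.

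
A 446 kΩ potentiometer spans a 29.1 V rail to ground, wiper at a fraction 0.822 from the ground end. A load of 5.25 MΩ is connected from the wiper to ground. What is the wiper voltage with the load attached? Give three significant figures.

The wiper splits the pot into (1−α)R = 79.39 kΩ above and αR = 366.6 kΩ below.
Lower section ‖ load = 342.7 kΩ.
V_wiper = 29.1 × 342.7/(79.39 + 342.7) = 23.6 V.

V ≈ 23.6 V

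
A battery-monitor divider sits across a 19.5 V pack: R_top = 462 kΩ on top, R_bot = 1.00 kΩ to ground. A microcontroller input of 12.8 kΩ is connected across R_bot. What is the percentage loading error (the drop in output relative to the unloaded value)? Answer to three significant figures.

7.23 %

The divider's output (Thévenin) resistance is R_top‖R_bot = 0.9978 kΩ.
Fractional drop under load = R_th/(R_th + R_L) = 0.9978 / (0.9978 + 12.8) = 0.07232.
So the output falls by 7.23 %.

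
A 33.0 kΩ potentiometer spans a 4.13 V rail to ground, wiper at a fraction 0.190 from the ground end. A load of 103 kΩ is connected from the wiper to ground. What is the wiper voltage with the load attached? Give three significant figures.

V ≈ 0.748 V

The wiper splits the pot into (1−α)R = 26.73 kΩ above and αR = 6.270 kΩ below.
Lower section ‖ load = 5.910 kΩ.
V_wiper = 4.13 × 5.910/(26.73 + 5.910) = 0.748 V.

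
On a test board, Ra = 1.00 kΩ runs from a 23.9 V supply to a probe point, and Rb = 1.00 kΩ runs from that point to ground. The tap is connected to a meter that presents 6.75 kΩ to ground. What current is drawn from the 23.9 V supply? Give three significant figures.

Rb‖R_L = 0.8710 kΩ, so the source sees Ra + Rb‖R_L = 1.871 kΩ.
I = 23.9 V / 1.871 kΩ = 12.8 mA.

I ≈ 12.8 mA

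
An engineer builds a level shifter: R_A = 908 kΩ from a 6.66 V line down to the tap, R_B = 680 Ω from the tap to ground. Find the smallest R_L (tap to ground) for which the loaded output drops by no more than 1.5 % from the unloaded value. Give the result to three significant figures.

R_L(min) ≈ 44.6 kΩ

Output resistance R_th = R_A‖R_B = (908000 × 680)/908700 = 679.5 Ω.
The fractional drop is R_th/(R_th + R_L); requiring this ≤ 0.0150 gives R_L ≥ R_th(1/0.0150 − 1) = 679.5 × 65.67 = 44.6 kΩ.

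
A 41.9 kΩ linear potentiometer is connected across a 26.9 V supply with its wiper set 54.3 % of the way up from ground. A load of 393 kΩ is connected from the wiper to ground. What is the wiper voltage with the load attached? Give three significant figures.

The wiper splits the pot into (1−α)R = 19.15 kΩ above and αR = 22.75 kΩ below.
Lower section ‖ load = 21.51 kΩ.
V_wiper = 26.9 × 21.51/(19.15 + 21.51) = 14.2 V.

V ≈ 14.2 V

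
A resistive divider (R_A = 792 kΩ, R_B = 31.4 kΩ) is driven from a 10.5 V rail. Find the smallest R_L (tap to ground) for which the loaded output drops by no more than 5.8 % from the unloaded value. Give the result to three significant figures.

Output resistance R_th = R_A‖R_B = (792 × 31.4)/823.4 = 30.20 kΩ.
The fractional drop is R_th/(R_th + R_L); requiring this ≤ 0.0580 gives R_L ≥ R_th(1/0.0580 − 1) = 30.20 × 16.24 = 491 kΩ.

R_L(min) ≈ 491 kΩ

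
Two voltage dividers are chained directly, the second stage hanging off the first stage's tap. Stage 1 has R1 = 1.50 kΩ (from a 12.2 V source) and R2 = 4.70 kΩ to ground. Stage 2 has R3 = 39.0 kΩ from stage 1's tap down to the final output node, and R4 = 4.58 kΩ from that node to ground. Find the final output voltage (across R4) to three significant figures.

Stage 2 presents R3+R4 = 43.58 kΩ as a load on stage 1's tap.
Stage 1's lower leg becomes R2‖(R3+R4) = 4.242 kΩ, so V_mid = 12.2 × 4.242/5.742 = 9.013 V.
Stage 2 is itself unloaded: V_out = V_mid × R4/(R3+R4) = 9.013 × 4.58/43.58 = 0.947 V.

V_out ≈ 0.947 V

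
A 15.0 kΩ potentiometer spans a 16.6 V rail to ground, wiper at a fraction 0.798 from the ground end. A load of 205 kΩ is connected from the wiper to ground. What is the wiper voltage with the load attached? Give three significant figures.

V ≈ 13.1 V

The wiper splits the pot into (1−α)R = 3.030 kΩ above and αR = 11.97 kΩ below.
Lower section ‖ load = 11.31 kΩ.
V_wiper = 16.6 × 11.31/(3.030 + 11.31) = 13.1 V.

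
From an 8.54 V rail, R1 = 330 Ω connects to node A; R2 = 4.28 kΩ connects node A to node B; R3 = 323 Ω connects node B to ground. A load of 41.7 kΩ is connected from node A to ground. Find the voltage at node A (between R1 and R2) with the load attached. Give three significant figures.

Below node A the series string R2+R3 = 4603 Ω sits in parallel with the 41700 Ω load: 4145 Ω.
V_A = 8.54 × 4145/(330 + 4145) = 7.91 V.

V ≈ 7.91 V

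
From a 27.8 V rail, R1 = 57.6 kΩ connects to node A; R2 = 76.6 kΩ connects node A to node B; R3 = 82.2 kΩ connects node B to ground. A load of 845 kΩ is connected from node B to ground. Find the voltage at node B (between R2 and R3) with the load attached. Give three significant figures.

At node B, R3 is in parallel with the load: R3‖R_L = 74.91 kΩ.
Below node A the resistance is R2 + (R3‖R_L) = 151.5 kΩ, so V_A = 27.8 × 151.5/209.1 = 20.14 V.
Then V_B = V_A × (R3‖R_L)/(R2 + R3‖R_L) = 20.14 × 74.91/151.5 = 9.96 V.

V ≈ 9.96 V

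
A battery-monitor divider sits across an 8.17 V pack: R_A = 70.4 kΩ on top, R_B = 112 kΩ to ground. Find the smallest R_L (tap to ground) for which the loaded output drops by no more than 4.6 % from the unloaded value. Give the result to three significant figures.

Output resistance R_th = R_A‖R_B = (70.4 × 112)/182.4 = 43.23 kΩ.
The fractional drop is R_th/(R_th + R_L); requiring this ≤ 0.0460 gives R_L ≥ R_th(1/0.0460 − 1) = 43.23 × 20.74 = 897 kΩ.

R_L(min) ≈ 897 kΩ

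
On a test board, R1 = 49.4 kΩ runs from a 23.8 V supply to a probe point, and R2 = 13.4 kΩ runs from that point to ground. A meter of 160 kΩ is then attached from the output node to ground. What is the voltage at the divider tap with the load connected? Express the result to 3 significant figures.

The load sits in parallel with R2: R2‖R_L = (13.4 × 160) / (13.4 + 160) = 12.36 kΩ.
V_out = 23.8 × 12.36 / (49.4 + 12.36) = 23.8 × 12.36/61.76 = 4.76 V.

V_out ≈ 4.76 V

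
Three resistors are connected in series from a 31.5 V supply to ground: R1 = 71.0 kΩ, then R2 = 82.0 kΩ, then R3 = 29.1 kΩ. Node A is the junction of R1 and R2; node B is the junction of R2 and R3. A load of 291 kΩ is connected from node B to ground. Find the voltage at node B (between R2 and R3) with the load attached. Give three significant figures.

V ≈ 4.64 V

At node B, R3 is in parallel with the load: R3‖R_L = 26.45 kΩ.
Below node A the resistance is R2 + (R3‖R_L) = 108.5 kΩ, so V_A = 31.5 × 108.5/179.5 = 19.04 V.
Then V_B = V_A × (R3‖R_L)/(R2 + R3‖R_L) = 19.04 × 26.45/108.5 = 4.64 V.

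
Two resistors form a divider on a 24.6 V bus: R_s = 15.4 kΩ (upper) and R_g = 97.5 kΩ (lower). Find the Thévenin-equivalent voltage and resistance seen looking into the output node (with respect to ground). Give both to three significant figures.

V_th is the open-circuit tap voltage: 24.6 × 97.5/(15.4 + 97.5) = 21.2 V.
With the supply zeroed, R_s and R_g appear in parallel from the tap: R_th = R_s‖R_g = (15.4 × 97.5)/112.9 = 13.3 kΩ.

V_th = 21.2 V, R_th = 13.3 kΩ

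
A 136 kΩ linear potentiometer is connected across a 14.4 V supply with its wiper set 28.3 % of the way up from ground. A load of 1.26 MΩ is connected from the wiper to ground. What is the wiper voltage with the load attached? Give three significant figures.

The wiper splits the pot into (1−α)R = 97.51 kΩ above and αR = 38.49 kΩ below.
Lower section ‖ load = 37.35 kΩ.
V_wiper = 14.4 × 37.35/(97.51 + 37.35) = 3.99 V.

V ≈ 3.99 V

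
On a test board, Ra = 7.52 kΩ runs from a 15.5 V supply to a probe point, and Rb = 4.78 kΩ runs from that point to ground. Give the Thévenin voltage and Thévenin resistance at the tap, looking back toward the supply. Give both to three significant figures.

V_th = 6.02 V, R_th = 2.92 kΩ

V_th is the open-circuit tap voltage: 15.5 × 4.78/(7.52 + 4.78) = 6.02 V.
With the supply zeroed, Ra and Rb appear in parallel from the tap: R_th = Ra‖Rb = (7.52 × 4.78)/12.30 = 2.92 kΩ.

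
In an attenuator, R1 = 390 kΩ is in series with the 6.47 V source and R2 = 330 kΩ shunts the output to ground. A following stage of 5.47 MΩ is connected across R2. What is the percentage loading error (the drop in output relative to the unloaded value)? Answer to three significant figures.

3.16 %

The divider's output (Thévenin) resistance is R1‖R2 = 178.8 kΩ.
Fractional drop under load = R_th/(R_th + R_L) = 178.8 / (178.8 + 5470) = 0.03164.
So the output falls by 3.16 %.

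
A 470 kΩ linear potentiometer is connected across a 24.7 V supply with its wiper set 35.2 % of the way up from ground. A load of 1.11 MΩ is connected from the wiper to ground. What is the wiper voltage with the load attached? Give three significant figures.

V ≈ 7.93 V

The wiper splits the pot into (1−α)R = 304.6 kΩ above and αR = 165.4 kΩ below.
Lower section ‖ load = 144.0 kΩ.
V_wiper = 24.7 × 144.0/(304.6 + 144.0) = 7.93 V.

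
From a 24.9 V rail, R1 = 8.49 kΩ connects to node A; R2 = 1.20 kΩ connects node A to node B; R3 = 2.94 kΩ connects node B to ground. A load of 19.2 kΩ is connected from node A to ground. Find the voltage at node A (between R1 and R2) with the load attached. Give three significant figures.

Below node A the series string R2+R3 = 4.140 kΩ sits in parallel with the 19.2 kΩ load: 3.406 kΩ.
V_A = 24.9 × 3.406/(8.49 + 3.406) = 7.13 V.

V ≈ 7.13 V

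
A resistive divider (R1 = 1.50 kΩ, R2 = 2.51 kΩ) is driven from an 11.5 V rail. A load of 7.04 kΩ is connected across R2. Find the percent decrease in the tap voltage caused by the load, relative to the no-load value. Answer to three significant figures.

11.8 %

Unloaded V = 11.5 × 2.51/4.010 = 7.1983 V.
Loaded: R2‖R_L = 1.850 kΩ, giving V = 11.5 × 1.850/3.350 = 6.3512 V.
Drop = (7.1983 − 6.3512) / 7.1983 = 11.8 %.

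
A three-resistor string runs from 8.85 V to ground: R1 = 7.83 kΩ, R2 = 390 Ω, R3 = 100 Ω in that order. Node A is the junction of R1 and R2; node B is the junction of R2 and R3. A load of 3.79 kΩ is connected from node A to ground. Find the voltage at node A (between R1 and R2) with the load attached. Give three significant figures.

Below node A the series string R2+R3 = 490.0 Ω sits in parallel with the 3790 Ω load: 433.9 Ω.
V_A = 8.85 × 433.9/(7830 + 433.9) = 0.465 V.

V ≈ 0.465 V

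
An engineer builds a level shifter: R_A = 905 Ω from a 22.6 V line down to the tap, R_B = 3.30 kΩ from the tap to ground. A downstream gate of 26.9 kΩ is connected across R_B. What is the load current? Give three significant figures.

I_L ≈ 0.642 mA

R_B‖R_L = 2939 Ω; V_out = 22.6 × 2939/3844 = 17.28 V.
I_L = V_out / R_L = 17.28 / 26.9 kΩ = 0.642 mA.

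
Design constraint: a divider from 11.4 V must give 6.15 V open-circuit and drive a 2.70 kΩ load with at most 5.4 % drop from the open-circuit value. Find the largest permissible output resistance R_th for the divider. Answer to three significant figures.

R_th ≤ 154 Ω

Loading drop = R_th/(R_th + R_L) ≤ 0.0540, so R_th ≤ R_L · ε/(1−ε) = 2.70 kΩ × 0.0540/0.9460 = 154 Ω.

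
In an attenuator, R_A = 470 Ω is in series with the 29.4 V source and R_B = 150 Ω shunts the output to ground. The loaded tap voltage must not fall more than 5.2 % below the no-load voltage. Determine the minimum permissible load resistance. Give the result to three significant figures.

R_L(min) ≈ 2.07 kΩ

Output resistance R_th = R_A‖R_B = (470 × 150)/620.0 = 113.7 Ω.
The fractional drop is R_th/(R_th + R_L); requiring this ≤ 0.0520 gives R_L ≥ R_th(1/0.0520 − 1) = 113.7 × 18.23 = 2.07 kΩ.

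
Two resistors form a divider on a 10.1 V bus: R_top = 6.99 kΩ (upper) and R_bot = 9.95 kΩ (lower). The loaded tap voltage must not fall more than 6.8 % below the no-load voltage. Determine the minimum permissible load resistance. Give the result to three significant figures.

Output resistance R_th = R_top‖R_bot = (6.99 × 9.95)/16.94 = 4.106 kΩ.
The fractional drop is R_th/(R_th + R_L); requiring this ≤ 0.0680 gives R_L ≥ R_th(1/0.0680 − 1) = 4.106 × 13.71 = 56.3 kΩ.

R_L(min) ≈ 56.3 kΩ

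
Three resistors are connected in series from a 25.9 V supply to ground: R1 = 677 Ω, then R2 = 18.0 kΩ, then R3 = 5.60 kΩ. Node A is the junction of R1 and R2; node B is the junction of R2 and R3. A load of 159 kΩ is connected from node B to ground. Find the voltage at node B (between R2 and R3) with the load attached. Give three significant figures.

At node B, R3 is in parallel with the load: R3‖R_L = 5409 Ω.
Below node A the resistance is R2 + (R3‖R_L) = 23410 Ω, so V_A = 25.9 × 23410/24090 = 25.17 V.
Then V_B = V_A × (R3‖R_L)/(R2 + R3‖R_L) = 25.17 × 5409/23410 = 5.82 V.

V ≈ 5.82 V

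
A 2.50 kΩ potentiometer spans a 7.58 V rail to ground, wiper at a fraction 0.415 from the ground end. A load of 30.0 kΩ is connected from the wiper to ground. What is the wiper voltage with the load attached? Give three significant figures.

V ≈ 3.08 V

The wiper splits the pot into (1−α)R = 1.462 kΩ above and αR = 1.038 kΩ below.
Lower section ‖ load = 1.003 kΩ.
V_wiper = 7.58 × 1.003/(1.462 + 1.003) = 3.08 V.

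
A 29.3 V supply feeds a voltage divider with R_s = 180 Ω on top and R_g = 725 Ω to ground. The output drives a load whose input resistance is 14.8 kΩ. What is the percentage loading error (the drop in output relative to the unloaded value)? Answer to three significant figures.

0.965 %

The divider's output (Thévenin) resistance is R_s‖R_g = 144.2 Ω.
Fractional drop under load = R_th/(R_th + R_L) = 144.2 / (144.2 + 14800) = 0.009649.
So the output falls by 0.965 %.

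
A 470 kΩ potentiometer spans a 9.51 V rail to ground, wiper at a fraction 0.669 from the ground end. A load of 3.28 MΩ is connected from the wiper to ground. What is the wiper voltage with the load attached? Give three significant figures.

V ≈ 6.17 V

The wiper splits the pot into (1−α)R = 155.6 kΩ above and αR = 314.4 kΩ below.
Lower section ‖ load = 286.9 kΩ.
V_wiper = 9.51 × 286.9/(155.6 + 286.9) = 6.17 V.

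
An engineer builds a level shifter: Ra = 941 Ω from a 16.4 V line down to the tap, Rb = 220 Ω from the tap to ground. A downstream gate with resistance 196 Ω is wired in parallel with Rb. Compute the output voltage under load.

V_out ≈ 1.63 V

The load sits in parallel with Rb: Rb‖R_L = (220 × 196) / (220 + 196) = 103.7 Ω.
V_out = 16.4 × 103.7 / (941 + 103.7) = 16.4 × 103.7/1045 = 1.63 V.
(Unloaded it would have been 3.11 V.)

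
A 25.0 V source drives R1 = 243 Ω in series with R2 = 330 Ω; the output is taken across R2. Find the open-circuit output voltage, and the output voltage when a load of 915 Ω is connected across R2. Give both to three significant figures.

Unloaded: 14.4 V; loaded: 12.5 V

Open-circuit: V = 25.0 × 330/(243 + 330) = 14.4 V.
With the load, R2 becomes R2‖R_L = 242.5 Ω, so V = 25.0 × 242.5/485.5 = 12.5 V.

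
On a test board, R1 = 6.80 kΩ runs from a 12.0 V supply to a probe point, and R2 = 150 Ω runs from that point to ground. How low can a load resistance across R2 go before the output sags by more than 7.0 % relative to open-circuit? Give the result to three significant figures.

Output resistance R_th = R1‖R2 = (6800 × 150)/6950 = 146.8 Ω.
The fractional drop is R_th/(R_th + R_L); requiring this ≤ 0.0700 gives R_L ≥ R_th(1/0.0700 − 1) = 146.8 × 13.29 = 1.95 kΩ.

R_L(min) ≈ 1.95 kΩ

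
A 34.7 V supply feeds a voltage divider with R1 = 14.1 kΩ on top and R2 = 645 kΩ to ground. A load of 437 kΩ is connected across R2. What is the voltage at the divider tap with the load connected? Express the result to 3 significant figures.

V_out ≈ 32.9 V

The load sits in parallel with R2: R2‖R_L = (645 × 437) / (645 + 437) = 260.5 kΩ.
V_out = 34.7 × 260.5 / (14.1 + 260.5) = 34.7 × 260.5/274.6 = 32.9 V.
(Unloaded it would have been 34.0 V.)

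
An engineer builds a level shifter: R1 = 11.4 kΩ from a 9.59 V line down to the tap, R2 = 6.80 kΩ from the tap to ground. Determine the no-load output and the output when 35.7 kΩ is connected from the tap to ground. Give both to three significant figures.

Open-circuit: V = 9.59 × 6.80/(11.4 + 6.80) = 3.58 V.
With the load, R2 becomes R2‖R_L = 5.712 kΩ, so V = 9.59 × 5.712/17.11 = 3.20 V.

Unloaded: 3.58 V; loaded: 3.20 V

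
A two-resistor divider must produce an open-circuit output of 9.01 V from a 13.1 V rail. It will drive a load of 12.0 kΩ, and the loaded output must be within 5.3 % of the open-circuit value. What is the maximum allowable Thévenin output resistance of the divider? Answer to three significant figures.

Loading drop = R_th/(R_th + R_L) ≤ 0.0530, so R_th ≤ R_L · ε/(1−ε) = 12.0 kΩ × 0.0530/0.9470 = 672 Ω.

R_th ≤ 672 Ω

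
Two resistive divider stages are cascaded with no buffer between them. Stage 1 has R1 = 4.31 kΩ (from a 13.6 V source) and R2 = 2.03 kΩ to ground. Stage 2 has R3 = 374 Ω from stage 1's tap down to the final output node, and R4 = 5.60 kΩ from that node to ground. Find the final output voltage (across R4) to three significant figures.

V_out ≈ 3.32 V

Stage 2 presents R3+R4 = 5974 Ω as a load on stage 1's tap.
Stage 1's lower leg becomes R2‖(R3+R4) = 1515 Ω, so V_mid = 13.6 × 1515/5825 = 3.537 V.
Stage 2 is itself unloaded: V_out = V_mid × R4/(R3+R4) = 3.537 × 5600/5974 = 3.32 V.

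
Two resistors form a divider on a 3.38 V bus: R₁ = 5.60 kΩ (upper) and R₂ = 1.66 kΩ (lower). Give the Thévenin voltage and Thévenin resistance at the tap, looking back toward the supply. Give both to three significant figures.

V_th = 0.773 V, R_th = 1.28 kΩ

V_th is the open-circuit tap voltage: 3.38 × 1.66/(5.60 + 1.66) = 0.773 V.
With the supply zeroed, R₁ and R₂ appear in parallel from the tap: R_th = R₁‖R₂ = (5.60 × 1.66)/7.260 = 1.28 kΩ.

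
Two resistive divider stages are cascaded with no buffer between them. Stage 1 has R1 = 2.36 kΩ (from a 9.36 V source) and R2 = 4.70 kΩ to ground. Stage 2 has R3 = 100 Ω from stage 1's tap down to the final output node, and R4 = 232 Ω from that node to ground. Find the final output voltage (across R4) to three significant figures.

Stage 2 presents R3+R4 = 332.0 Ω as a load on stage 1's tap.
Stage 1's lower leg becomes R2‖(R3+R4) = 310.1 Ω, so V_mid = 9.36 × 310.1/2670 = 1.087 V.
Stage 2 is itself unloaded: V_out = V_mid × R4/(R3+R4) = 1.087 × 232/332.0 = 0.760 V.

V_out ≈ 0.760 V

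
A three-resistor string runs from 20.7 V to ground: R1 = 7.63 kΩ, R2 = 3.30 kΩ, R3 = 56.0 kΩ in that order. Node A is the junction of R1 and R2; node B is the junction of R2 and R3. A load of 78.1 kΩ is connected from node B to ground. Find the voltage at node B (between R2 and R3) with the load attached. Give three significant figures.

At node B, R3 is in parallel with the load: R3‖R_L = 32.61 kΩ.
Below node A the resistance is R2 + (R3‖R_L) = 35.91 kΩ, so V_A = 20.7 × 35.91/43.54 = 17.07 V.
Then V_B = V_A × (R3‖R_L)/(R2 + R3‖R_L) = 17.07 × 32.61/35.91 = 15.5 V.

V ≈ 15.5 V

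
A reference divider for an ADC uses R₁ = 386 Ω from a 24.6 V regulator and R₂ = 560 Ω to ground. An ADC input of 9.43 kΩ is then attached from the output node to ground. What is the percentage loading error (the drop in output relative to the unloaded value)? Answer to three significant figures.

2.37 %

The divider's output (Thévenin) resistance is R₁‖R₂ = 228.5 Ω.
Fractional drop under load = R_th/(R_th + R_L) = 228.5 / (228.5 + 9430) = 0.02366.
So the output falls by 2.37 %.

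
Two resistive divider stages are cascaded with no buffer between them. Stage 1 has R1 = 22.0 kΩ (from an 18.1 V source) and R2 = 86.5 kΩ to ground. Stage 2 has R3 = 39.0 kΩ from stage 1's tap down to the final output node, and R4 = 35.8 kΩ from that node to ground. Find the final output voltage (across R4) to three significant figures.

V_out ≈ 5.59 V

Stage 2 presents R3+R4 = 74.80 kΩ as a load on stage 1's tap.
Stage 1's lower leg becomes R2‖(R3+R4) = 40.11 kΩ, so V_mid = 18.1 × 40.11/62.11 = 11.69 V.
Stage 2 is itself unloaded: V_out = V_mid × R4/(R3+R4) = 11.69 × 35.8/74.80 = 5.59 V.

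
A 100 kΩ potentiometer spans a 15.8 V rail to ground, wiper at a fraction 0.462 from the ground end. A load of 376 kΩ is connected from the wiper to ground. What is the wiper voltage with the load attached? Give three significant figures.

V ≈ 6.85 V

The wiper splits the pot into (1−α)R = 53.80 kΩ above and αR = 46.20 kΩ below.
Lower section ‖ load = 41.14 kΩ.
V_wiper = 15.8 × 41.14/(53.80 + 41.14) = 6.85 V.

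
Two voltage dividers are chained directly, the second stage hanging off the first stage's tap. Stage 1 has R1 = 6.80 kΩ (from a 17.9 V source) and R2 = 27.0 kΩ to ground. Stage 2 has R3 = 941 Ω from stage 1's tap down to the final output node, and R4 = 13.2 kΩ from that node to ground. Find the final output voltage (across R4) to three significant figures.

V_out ≈ 9.64 V

Stage 2 presents R3+R4 = 14140 Ω as a load on stage 1's tap.
Stage 1's lower leg becomes R2‖(R3+R4) = 9280 Ω, so V_mid = 17.9 × 9280/16080 = 10.33 V.
Stage 2 is itself unloaded: V_out = V_mid × R4/(R3+R4) = 10.33 × 13200/14140 = 9.64 V.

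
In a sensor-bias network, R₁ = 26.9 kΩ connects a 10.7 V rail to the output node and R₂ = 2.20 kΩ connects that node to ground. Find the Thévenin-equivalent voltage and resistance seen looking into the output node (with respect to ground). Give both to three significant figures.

V_th is the open-circuit tap voltage: 10.7 × 2.20/(26.9 + 2.20) = 0.809 V.
With the supply zeroed, R₁ and R₂ appear in parallel from the tap: R_th = R₁‖R₂ = (26.9 × 2.20)/29.10 = 2.03 kΩ.

V_th = 0.809 V, R_th = 2.03 kΩ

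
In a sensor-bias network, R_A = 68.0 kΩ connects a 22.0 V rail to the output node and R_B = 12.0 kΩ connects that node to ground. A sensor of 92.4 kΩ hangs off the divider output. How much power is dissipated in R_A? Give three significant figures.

P ≈ 5.32 mW

Total resistance from the source is R_A + (R_B‖R_L) = 78.62 kΩ, so I = 22.0/78.62 kΩ = 0.2798 mA.
P = I²·R_A = (0.2798 mA)² × 68.0 kΩ = 5.32 mW.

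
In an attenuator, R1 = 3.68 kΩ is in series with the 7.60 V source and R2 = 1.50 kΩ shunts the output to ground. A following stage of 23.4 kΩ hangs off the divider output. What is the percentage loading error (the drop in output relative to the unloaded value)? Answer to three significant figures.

The divider's output (Thévenin) resistance is R1‖R2 = 1.066 kΩ.
Fractional drop under load = R_th/(R_th + R_L) = 1.066 / (1.066 + 23.4) = 0.04356.
So the output falls by 4.36 %.

4.36 %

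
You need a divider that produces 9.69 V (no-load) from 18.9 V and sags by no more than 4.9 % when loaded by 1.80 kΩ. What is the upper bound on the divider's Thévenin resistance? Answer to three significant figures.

Loading drop = R_th/(R_th + R_L) ≤ 0.0490, so R_th ≤ R_L · ε/(1−ε) = 1.80 kΩ × 0.0490/0.9510 = 92.7 Ω.

R_th ≤ 92.7 Ω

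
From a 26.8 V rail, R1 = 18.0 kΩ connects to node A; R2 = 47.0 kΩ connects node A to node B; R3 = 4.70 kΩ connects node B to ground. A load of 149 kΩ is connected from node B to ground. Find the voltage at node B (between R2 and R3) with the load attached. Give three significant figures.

V ≈ 1.76 V

At node B, R3 is in parallel with the load: R3‖R_L = 4.556 kΩ.
Below node A the resistance is R2 + (R3‖R_L) = 51.56 kΩ, so V_A = 26.8 × 51.56/69.56 = 19.86 V.
Then V_B = V_A × (R3‖R_L)/(R2 + R3‖R_L) = 19.86 × 4.556/51.56 = 1.76 V.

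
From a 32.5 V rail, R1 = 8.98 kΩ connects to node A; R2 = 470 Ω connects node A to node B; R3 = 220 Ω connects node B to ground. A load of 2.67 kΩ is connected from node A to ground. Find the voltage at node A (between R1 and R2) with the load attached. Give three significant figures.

V ≈ 1.87 V

Below node A the series string R2+R3 = 690.0 Ω sits in parallel with the 2670 Ω load: 548.3 Ω.
V_A = 32.5 × 548.3/(8980 + 548.3) = 1.87 V.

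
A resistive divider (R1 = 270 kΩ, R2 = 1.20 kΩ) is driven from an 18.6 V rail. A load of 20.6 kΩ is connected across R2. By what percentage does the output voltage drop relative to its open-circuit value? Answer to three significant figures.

The divider's output (Thévenin) resistance is R1‖R2 = 1.195 kΩ.
Fractional drop under load = R_th/(R_th + R_L) = 1.195 / (1.195 + 20.6) = 0.05482.
So the output falls by 5.48 %.

5.48 %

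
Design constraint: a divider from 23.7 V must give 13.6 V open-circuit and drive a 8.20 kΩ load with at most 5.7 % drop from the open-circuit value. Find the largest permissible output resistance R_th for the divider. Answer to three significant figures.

R_th ≤ 496 Ω

Loading drop = R_th/(R_th + R_L) ≤ 0.0570, so R_th ≤ R_L · ε/(1−ε) = 8.20 kΩ × 0.0570/0.9430 = 496 Ω.
(Any R1, R2 with R2/(R1+R2) = 0.574 and R1‖R2 ≤ 496 Ω will meet the spec.)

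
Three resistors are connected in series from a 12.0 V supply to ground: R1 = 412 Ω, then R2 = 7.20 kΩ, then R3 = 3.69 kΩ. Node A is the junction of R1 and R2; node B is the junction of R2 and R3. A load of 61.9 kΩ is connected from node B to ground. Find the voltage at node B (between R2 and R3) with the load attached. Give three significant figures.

V ≈ 3.77 V

At node B, R3 is in parallel with the load: R3‖R_L = 3482 Ω.
Below node A the resistance is R2 + (R3‖R_L) = 10680 Ω, so V_A = 12.0 × 10680/11090 = 11.55 V.
Then V_B = V_A × (R3‖R_L)/(R2 + R3‖R_L) = 11.55 × 3482/10680 = 3.77 V.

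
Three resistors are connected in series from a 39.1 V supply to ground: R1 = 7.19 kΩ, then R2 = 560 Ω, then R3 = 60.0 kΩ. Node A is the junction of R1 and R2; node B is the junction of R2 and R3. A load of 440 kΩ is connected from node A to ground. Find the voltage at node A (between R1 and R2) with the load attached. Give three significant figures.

Below node A the series string R2+R3 = 60560 Ω sits in parallel with the 440000 Ω load: 53230 Ω.
V_A = 39.1 × 53230/(7190 + 53230) = 34.4 V.

V ≈ 34.4 V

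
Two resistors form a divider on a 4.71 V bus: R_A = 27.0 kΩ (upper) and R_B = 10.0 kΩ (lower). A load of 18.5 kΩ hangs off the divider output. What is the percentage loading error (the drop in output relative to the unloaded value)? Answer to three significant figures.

The divider's output (Thévenin) resistance is R_A‖R_B = 7.297 kΩ.
Fractional drop under load = R_th/(R_th + R_L) = 7.297 / (7.297 + 18.5) = 0.2829.
So the output falls by 28.3 %.

28.3 %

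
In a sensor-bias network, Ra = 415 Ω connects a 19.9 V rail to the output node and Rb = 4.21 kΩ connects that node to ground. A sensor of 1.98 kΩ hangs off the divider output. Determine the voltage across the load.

V_out ≈ 15.2 V

The load sits in parallel with Rb: Rb‖R_L = (4210 × 1980) / (4210 + 1980) = 1347 Ω.
V_out = 19.9 × 1347 / (415 + 1347) = 19.9 × 1347/1762 = 15.2 V.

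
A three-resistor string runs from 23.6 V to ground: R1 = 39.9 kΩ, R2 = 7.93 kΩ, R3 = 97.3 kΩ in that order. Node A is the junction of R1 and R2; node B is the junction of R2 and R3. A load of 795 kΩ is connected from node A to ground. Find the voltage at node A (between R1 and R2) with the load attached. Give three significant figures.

Below node A the series string R2+R3 = 105.2 kΩ sits in parallel with the 795 kΩ load: 92.93 kΩ.
V_A = 23.6 × 92.93/(39.9 + 92.93) = 16.5 V.

V ≈ 16.5 V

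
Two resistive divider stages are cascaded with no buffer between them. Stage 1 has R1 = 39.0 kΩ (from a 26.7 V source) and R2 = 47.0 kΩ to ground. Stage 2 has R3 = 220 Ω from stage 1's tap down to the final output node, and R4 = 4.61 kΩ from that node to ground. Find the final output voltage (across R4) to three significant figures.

Stage 2 presents R3+R4 = 4830 Ω as a load on stage 1's tap.
Stage 1's lower leg becomes R2‖(R3+R4) = 4380 Ω, so V_mid = 26.7 × 4380/43380 = 2.696 V.
Stage 2 is itself unloaded: V_out = V_mid × R4/(R3+R4) = 2.696 × 4610/4830 = 2.57 V.

V_out ≈ 2.57 V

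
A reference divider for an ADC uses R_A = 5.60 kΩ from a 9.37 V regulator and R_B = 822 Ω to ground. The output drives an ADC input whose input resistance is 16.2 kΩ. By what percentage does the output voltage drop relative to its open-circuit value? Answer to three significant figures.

4.24 %

The divider's output (Thévenin) resistance is R_A‖R_B = 716.8 Ω.
Fractional drop under load = R_th/(R_th + R_L) = 716.8 / (716.8 + 16200) = 0.04237.
So the output falls by 4.24 %.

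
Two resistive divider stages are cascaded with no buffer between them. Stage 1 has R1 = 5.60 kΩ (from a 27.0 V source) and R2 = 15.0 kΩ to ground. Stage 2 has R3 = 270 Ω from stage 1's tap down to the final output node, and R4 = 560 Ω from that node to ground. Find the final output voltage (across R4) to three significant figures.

V_out ≈ 2.24 V

Stage 2 presents R3+R4 = 830.0 Ω as a load on stage 1's tap.
Stage 1's lower leg becomes R2‖(R3+R4) = 786.5 Ω, so V_mid = 27.0 × 786.5/6386 = 3.325 V.
Stage 2 is itself unloaded: V_out = V_mid × R4/(R3+R4) = 3.325 × 560/830.0 = 2.24 V.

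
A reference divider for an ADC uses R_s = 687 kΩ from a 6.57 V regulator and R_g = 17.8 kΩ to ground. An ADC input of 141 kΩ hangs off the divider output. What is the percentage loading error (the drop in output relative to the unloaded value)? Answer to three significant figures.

The divider's output (Thévenin) resistance is R_s‖R_g = 17.35 kΩ.
Fractional drop under load = R_th/(R_th + R_L) = 17.35 / (17.35 + 141) = 0.1096.
So the output falls by 11.0 %.

11.0 %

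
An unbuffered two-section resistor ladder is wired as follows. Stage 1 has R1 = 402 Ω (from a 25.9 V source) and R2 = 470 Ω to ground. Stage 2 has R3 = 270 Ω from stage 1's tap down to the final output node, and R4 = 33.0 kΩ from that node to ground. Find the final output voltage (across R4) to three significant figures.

V_out ≈ 13.8 V

Stage 2 presents R3+R4 = 33270 Ω as a load on stage 1's tap.
Stage 1's lower leg becomes R2‖(R3+R4) = 463.5 Ω, so V_mid = 25.9 × 463.5/865.5 = 13.87 V.
Stage 2 is itself unloaded: V_out = V_mid × R4/(R3+R4) = 13.87 × 33000/33270 = 13.8 V.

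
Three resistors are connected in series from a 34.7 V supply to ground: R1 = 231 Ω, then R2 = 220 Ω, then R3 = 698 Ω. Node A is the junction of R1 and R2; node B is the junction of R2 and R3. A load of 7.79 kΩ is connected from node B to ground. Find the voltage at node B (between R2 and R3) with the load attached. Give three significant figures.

V ≈ 20.4 V

At node B, R3 is in parallel with the load: R3‖R_L = 640.6 Ω.
Below node A the resistance is R2 + (R3‖R_L) = 860.6 Ω, so V_A = 34.7 × 860.6/1092 = 27.36 V.
Then V_B = V_A × (R3‖R_L)/(R2 + R3‖R_L) = 27.36 × 640.6/860.6 = 20.4 V.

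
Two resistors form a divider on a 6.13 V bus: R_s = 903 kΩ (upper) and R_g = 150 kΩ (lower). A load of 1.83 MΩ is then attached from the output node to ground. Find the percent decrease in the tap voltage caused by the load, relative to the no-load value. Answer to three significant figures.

The divider's output (Thévenin) resistance is R_s‖R_g = 128.6 kΩ.
Fractional drop under load = R_th/(R_th + R_L) = 128.6 / (128.6 + 1830) = 0.06567.
So the output falls by 6.57 %.

6.57 %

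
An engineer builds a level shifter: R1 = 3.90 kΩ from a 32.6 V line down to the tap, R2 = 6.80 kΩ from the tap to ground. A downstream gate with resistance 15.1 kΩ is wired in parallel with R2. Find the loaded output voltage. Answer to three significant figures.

V_out ≈ 17.8 V

The load sits in parallel with R2: R2‖R_L = (6.80 × 15.1) / (6.80 + 15.1) = 4.689 kΩ.
V_out = 32.6 × 4.689 / (3.90 + 4.689) = 32.6 × 4.689/8.589 = 17.8 V.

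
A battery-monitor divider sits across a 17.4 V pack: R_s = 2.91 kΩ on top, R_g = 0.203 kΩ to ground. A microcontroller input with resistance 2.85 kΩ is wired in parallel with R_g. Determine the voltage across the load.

V_out ≈ 1.06 V

The load sits in parallel with R_g: R_g‖R_L = (203 × 2850) / (203 + 2850) = 189.5 Ω.
V_out = 17.4 × 189.5 / (2910 + 189.5) = 17.4 × 189.5/3100 = 1.06 V.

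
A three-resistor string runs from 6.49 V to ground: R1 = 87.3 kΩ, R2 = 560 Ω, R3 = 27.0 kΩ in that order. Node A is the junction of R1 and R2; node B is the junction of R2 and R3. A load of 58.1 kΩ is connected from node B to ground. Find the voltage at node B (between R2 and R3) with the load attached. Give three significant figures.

At node B, R3 is in parallel with the load: R3‖R_L = 18430 Ω.
Below node A the resistance is R2 + (R3‖R_L) = 18990 Ω, so V_A = 6.49 × 18990/106300 = 1.160 V.
Then V_B = V_A × (R3‖R_L)/(R2 + R3‖R_L) = 1.160 × 18430/18990 = 1.13 V.

V ≈ 1.13 V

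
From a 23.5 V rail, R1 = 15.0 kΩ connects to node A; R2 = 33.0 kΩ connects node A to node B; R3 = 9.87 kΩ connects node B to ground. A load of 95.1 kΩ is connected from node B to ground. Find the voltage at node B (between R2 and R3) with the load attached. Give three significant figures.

At node B, R3 is in parallel with the load: R3‖R_L = 8.942 kΩ.
Below node A the resistance is R2 + (R3‖R_L) = 41.94 kΩ, so V_A = 23.5 × 41.94/56.94 = 17.31 V.
Then V_B = V_A × (R3‖R_L)/(R2 + R3‖R_L) = 17.31 × 8.942/41.94 = 3.69 V.

V ≈ 3.69 V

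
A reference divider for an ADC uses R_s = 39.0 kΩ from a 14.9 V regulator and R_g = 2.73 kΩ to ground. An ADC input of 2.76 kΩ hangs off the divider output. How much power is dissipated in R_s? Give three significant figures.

Total resistance from the source is R_s + (R_g‖R_L) = 40.37 kΩ, so I = 14.9/40.37 kΩ = 0.3691 mA.
P = I²·R_s = (0.3691 mA)² × 39.0 kΩ = 5.31 mW.

P ≈ 5.31 mW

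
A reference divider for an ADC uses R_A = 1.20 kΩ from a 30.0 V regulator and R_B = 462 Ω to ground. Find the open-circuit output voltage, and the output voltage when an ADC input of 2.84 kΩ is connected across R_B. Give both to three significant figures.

Unloaded: 8.34 V; loaded: 7.46 V

Open-circuit: V = 30.0 × 462/(1200 + 462) = 8.34 V.
With the load, R_B becomes R_B‖R_L = 397.4 Ω, so V = 30.0 × 397.4/1597 = 7.46 V.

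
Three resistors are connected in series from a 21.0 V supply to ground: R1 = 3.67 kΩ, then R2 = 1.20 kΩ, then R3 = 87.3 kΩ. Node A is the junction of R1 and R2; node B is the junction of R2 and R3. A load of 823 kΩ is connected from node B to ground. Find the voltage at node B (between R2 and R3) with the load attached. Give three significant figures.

At node B, R3 is in parallel with the load: R3‖R_L = 78.93 kΩ.
Below node A the resistance is R2 + (R3‖R_L) = 80.13 kΩ, so V_A = 21.0 × 80.13/83.80 = 20.08 V.
Then V_B = V_A × (R3‖R_L)/(R2 + R3‖R_L) = 20.08 × 78.93/80.13 = 19.8 V.

V ≈ 19.8 V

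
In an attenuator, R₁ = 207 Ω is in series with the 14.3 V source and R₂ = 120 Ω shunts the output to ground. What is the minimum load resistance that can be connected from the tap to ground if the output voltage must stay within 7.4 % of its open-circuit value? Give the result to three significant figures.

Output resistance R_th = R₁‖R₂ = (207 × 120)/327.0 = 75.96 Ω.
The fractional drop is R_th/(R_th + R_L); requiring this ≤ 0.0740 gives R_L ≥ R_th(1/0.0740 − 1) = 75.96 × 12.51 = 951 Ω.

R_L(min) ≈ 951 Ω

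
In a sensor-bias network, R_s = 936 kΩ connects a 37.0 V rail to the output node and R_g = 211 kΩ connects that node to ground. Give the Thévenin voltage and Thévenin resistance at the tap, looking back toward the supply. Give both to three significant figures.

V_th = 6.81 V, R_th = 172 kΩ

V_th is the open-circuit tap voltage: 37.0 × 211/(936 + 211) = 6.81 V.
With the supply zeroed, R_s and R_g appear in parallel from the tap: R_th = R_s‖R_g = (936 × 211)/1147 = 172 kΩ.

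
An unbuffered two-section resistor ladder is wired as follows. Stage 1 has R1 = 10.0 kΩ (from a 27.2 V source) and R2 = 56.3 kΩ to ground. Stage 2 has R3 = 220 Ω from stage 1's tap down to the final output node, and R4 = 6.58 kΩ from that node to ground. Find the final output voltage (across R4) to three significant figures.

Stage 2 presents R3+R4 = 6800 Ω as a load on stage 1's tap.
Stage 1's lower leg becomes R2‖(R3+R4) = 6067 Ω, so V_mid = 27.2 × 6067/16070 = 10.27 V.
Stage 2 is itself unloaded: V_out = V_mid × R4/(R3+R4) = 10.27 × 6580/6800 = 9.94 V.

V_out ≈ 9.94 V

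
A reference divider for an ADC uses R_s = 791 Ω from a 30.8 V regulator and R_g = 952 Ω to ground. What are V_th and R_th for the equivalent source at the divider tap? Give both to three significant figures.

V_th is the open-circuit tap voltage: 30.8 × 952/(791 + 952) = 16.8 V.
With the supply zeroed, R_s and R_g appear in parallel from the tap: R_th = R_s‖R_g = (791 × 952)/1743 = 432 Ω.

V_th = 16.8 V, R_th = 432 Ω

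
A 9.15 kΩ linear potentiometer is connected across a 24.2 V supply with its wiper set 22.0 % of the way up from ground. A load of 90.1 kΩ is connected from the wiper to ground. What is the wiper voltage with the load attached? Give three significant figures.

V ≈ 5.23 V

The wiper splits the pot into (1−α)R = 7.137 kΩ above and αR = 2.013 kΩ below.
Lower section ‖ load = 1.969 kΩ.
V_wiper = 24.2 × 1.969/(7.137 + 1.969) = 5.23 V.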